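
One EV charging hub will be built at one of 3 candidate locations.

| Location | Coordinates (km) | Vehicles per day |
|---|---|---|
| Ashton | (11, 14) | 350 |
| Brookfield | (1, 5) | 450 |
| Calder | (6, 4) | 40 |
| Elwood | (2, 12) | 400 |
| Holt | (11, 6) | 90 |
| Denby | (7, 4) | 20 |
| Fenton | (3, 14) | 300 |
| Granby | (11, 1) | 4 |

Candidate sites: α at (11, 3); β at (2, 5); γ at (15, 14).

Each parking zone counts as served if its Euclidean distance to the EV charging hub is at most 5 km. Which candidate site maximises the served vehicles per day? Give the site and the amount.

β, covering 490

Coverage radius r = 5 km; a point is covered iff (Δx)²+(Δy)² ≤ 5² = 25.
  α (11, 3): covers {Holt, Denby, Granby} → 114
  β (2, 5): covers {Brookfield, Calder} → 490
  γ (15, 14): covers {Ashton} → 350
Maximum coverage at β: 490 vehicles per day.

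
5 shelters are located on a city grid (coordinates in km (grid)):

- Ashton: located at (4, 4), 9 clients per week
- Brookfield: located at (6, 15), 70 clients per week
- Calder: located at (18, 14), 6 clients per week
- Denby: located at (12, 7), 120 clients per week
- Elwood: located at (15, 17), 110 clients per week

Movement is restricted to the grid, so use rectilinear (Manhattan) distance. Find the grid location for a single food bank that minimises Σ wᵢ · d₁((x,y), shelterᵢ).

(12, 15)

Manhattan distance separates: Σwᵢ(|x−xᵢ|+|y−yᵢ|) = Σwᵢ|x−xᵢ| + Σwᵢ|y−yᵢ|, so x and y are optimised independently as 1-D weighted medians.
Total weight W = 315; half = 157.5.
x-coordinate, sorted with cumulative weight:
  x=4 (Ashton, w=9) cum 9
  x=6 (Brookfield, w=70) cum 79
  x=12 (Denby, w=120) cum 199  ← median
  x=15 (Elwood, w=110) cum 309
  x=18 (Calder, w=6) cum 315
⇒ x* = 12
y-coordinate, sorted with cumulative weight:
  y=4 (Ashton, w=9) cum 9
  y=7 (Denby, w=120) cum 129
  y=14 (Calder, w=6) cum 135
  y=15 (Brookfield, w=70) cum 205  ← median
  y=17 (Elwood, w=110) cum 315
⇒ y* = 15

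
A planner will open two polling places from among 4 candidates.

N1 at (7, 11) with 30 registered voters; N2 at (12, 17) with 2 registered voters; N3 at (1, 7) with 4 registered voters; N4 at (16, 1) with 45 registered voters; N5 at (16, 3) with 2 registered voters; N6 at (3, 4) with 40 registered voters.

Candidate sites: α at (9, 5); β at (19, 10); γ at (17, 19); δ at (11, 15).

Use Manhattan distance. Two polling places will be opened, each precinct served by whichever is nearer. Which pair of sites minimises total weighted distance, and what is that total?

{α, δ}, total 1079

Evaluate every pair (each demand assigned to the nearer of the two):
  {α, δ}: total = 1079
  {α, γ}: total = 1087
  {α, β}: total = 1101
  {β, δ}: total = 1638
  {β, γ}: total = 1928
  {γ, δ}: total = 1967
Best pair: {α, δ} with total 1079.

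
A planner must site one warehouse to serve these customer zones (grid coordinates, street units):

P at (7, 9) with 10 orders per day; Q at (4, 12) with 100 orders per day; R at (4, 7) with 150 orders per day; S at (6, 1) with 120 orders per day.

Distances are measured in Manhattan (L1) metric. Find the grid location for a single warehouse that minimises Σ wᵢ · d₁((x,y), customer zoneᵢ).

(4, 7)

Manhattan distance separates: Σwᵢ(|x−xᵢ|+|y−yᵢ|) = Σwᵢ|x−xᵢ| + Σwᵢ|y−yᵢ|, so x and y are optimised independently as 1-D weighted medians.
Total weight W = 380; half = 190.
x-coordinate, sorted with cumulative weight:
  x=4 (Q, w=100) cum 100
  x=4 (R, w=150) cum 250  ← median
  x=6 (S, w=120) cum 370
  x=7 (P, w=10) cum 380
⇒ x* = 4
y-coordinate, sorted with cumulative weight:
  y=1 (S, w=120) cum 120
  y=7 (R, w=150) cum 270  ← median
  y=9 (P, w=10) cum 280
  y=12 (Q, w=100) cum 380
⇒ y* = 7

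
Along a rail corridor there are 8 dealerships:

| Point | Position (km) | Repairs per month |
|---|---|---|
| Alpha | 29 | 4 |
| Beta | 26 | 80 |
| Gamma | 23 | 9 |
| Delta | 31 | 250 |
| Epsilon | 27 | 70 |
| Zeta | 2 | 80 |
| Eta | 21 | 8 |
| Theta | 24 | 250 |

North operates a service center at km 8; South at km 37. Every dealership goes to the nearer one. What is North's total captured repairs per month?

The indifferent point is the midpoint (8+37)/2 = 22.5; dealerships left of it (closer to North at 8) go to North, those right go to South.
  Zeta at 2 (w=80) → North
  Eta at 21 (w=8) → North
  Gamma at 23 (w=9) → South
  Theta at 24 (w=250) → South
  Beta at 26 (w=80) → South
  Epsilon at 27 (w=70) → South
  Alpha at 29 (w=4) → South
  Delta at 31 (w=250) → South
North captures 88; South captures 663.

88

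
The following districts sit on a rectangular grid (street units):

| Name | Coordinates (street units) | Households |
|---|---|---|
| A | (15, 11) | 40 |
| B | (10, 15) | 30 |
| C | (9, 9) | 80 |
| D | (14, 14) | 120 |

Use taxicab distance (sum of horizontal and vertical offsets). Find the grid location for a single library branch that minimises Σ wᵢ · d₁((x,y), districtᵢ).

Manhattan distance separates: Σwᵢ(|x−xᵢ|+|y−yᵢ|) = Σwᵢ|x−xᵢ| + Σwᵢ|y−yᵢ|, so x and y are optimised independently as 1-D weighted medians.
Total weight W = 270; half = 135.
x-coordinate, sorted with cumulative weight:
  x=9 (C, w=80) cum 80
  x=10 (B, w=30) cum 110
  x=14 (D, w=120) cum 230  ← median
  x=15 (A, w=40) cum 270
⇒ x* = 14
y-coordinate, sorted with cumulative weight:
  y=9 (C, w=80) cum 80
  y=11 (A, w=40) cum 120
  y=14 (D, w=120) cum 240  ← median
  y=15 (B, w=30) cum 270
⇒ y* = 14

(14, 14)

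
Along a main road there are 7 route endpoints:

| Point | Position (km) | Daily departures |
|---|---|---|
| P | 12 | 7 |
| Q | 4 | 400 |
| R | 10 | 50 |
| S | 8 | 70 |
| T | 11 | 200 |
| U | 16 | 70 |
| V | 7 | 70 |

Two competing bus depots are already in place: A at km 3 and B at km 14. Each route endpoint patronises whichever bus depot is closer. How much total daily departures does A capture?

The indifferent point is the midpoint (3+14)/2 = 8.5; route endpoints left of it (closer to A at 3) go to A, those right go to B.
  Q at 4 (w=400) → A
  V at 7 (w=70) → A
  S at 8 (w=70) → A
  R at 10 (w=50) → B
  T at 11 (w=200) → B
  P at 12 (w=7) → B
  U at 16 (w=70) → B
A captures 540; B captures 327.

540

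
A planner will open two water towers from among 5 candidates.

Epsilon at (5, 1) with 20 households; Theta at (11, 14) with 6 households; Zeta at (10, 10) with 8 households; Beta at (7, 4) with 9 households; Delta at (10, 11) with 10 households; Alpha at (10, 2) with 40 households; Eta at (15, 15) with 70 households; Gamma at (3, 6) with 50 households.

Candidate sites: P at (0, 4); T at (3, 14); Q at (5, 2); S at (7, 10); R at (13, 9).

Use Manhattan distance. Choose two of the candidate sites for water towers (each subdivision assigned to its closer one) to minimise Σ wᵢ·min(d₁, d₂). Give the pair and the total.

Evaluate every pair (each demand assigned to the nearer of the two):
  {Q, R}: total = 1240
  {P, R}: total = 1557
  {Q, S}: total = 1578
  {T, Q}: total = 1702
  {S, R}: total = 1740
  {T, R}: total = 1883
  {P, S}: total = 1926
  {P, T}: total = 2099
  {T, S}: total = 2136
  {P, Q}: total = 2468
Best pair: {Q, R} with total 1240.

{Q, R}, total 1240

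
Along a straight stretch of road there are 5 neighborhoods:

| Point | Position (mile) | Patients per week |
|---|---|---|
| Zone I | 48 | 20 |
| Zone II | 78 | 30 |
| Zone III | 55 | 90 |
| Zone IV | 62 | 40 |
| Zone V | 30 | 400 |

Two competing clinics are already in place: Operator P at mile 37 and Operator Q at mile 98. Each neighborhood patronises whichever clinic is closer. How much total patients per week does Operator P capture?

550

The indifferent point is the midpoint (37+98)/2 = 67.5; neighborhoods left of it (closer to Operator P at 37) go to Operator P, those right go to Operator Q.
  Zone V at 30 (w=400) → Operator P
  Zone I at 48 (w=20) → Operator P
  Zone III at 55 (w=90) → Operator P
  Zone IV at 62 (w=40) → Operator P
  Zone II at 78 (w=30) → Operator Q
Operator P captures 550; Operator Q captures 30.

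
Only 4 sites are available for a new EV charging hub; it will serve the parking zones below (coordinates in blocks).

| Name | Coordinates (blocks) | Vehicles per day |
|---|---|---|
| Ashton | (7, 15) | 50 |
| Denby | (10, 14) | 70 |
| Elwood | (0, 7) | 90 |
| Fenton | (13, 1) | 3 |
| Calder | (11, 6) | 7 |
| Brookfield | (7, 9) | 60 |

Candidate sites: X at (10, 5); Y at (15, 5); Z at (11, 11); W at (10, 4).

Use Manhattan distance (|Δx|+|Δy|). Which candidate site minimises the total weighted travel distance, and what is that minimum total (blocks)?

Z, total 2461 blocks

Total weighted distance at each candidate:
  X (10, 5): total = 2815
  Y (15, 5): total = 4183
  Z (11, 11): total = 2461
  W (10, 4): total = 3089
Minimum is at Z with total 2461 blocks.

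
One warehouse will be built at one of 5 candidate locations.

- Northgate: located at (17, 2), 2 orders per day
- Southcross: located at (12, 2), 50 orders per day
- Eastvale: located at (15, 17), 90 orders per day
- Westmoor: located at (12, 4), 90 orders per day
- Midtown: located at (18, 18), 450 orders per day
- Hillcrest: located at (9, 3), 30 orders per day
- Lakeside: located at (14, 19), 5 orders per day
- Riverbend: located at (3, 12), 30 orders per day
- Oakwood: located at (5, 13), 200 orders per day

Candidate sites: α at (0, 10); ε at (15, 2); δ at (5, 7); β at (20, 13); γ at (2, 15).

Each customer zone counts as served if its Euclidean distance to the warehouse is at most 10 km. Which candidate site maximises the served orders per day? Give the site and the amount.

Coverage radius r = 10 km; a point is covered iff (Δx)²+(Δy)² ≤ 10² = 100.
  α (0, 10): covers {Riverbend, Oakwood} → 230
  ε (15, 2): covers {Northgate, Southcross, Westmoor, Hillcrest} → 172
  δ (5, 7): covers {Southcross, Westmoor, Hillcrest, Riverbend, Oakwood} → 400
  β (20, 13): covers {Eastvale, Midtown, Lakeside} → 545
  γ (2, 15): covers {Riverbend, Oakwood} → 230
Maximum coverage at β: 545 orders per day.

β, covering 545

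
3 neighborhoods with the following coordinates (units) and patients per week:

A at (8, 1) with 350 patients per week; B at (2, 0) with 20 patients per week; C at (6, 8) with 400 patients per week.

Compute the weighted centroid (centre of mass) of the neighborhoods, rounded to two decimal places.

(6.81, 4.61)

The minimiser of Σwᵢ‖p−pᵢ‖² is the weighted centroid p* = (Σwᵢpᵢ)/(Σwᵢ).
Σwᵢ = 770.
Σwᵢxᵢ = 350·8 + 20·2 + 400·6 = 5240.
Σwᵢyᵢ = 350·1 + 20·0 + 400·8 = 3550.
x* = 5240/770 = 6.81, y* = 3550/770 = 4.61.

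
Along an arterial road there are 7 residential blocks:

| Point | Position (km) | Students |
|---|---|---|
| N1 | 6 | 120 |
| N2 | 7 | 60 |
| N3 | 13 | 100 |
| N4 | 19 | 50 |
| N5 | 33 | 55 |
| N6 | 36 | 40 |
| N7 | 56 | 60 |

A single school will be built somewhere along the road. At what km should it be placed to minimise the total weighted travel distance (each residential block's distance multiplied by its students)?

For a sum of weighted absolute distances on a line, the optimum is the weighted median (not the mean). Total weight W = 485; half-weight = 242.5.
Sort by position and accumulate weight:
  km 6 (N1, w=120) → cum 120
  km 7 (N2, w=60) → cum 180
  km 13 (N3, w=100) → cum 280  ≥ 242.5 → median here
  km 19 (N4, w=50) → cum 330
  km 33 (N5, w=55) → cum 385
  km 36 (N6, w=40) → cum 425
  km 56 (N7, w=60) → cum 485
Optimal location: km 13.

x = 13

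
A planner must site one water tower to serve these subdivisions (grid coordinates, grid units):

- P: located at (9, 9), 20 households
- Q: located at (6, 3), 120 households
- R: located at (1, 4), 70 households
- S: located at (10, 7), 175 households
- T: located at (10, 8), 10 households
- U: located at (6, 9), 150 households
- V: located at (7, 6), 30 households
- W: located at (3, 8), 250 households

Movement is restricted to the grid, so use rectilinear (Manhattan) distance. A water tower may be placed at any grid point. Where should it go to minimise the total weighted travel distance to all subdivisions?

Manhattan distance separates: Σwᵢ(|x−xᵢ|+|y−yᵢ|) = Σwᵢ|x−xᵢ| + Σwᵢ|y−yᵢ|, so x and y are optimised independently as 1-D weighted medians.
Total weight W = 825; half = 412.5.
x-coordinate, sorted with cumulative weight:
  x=1 (R, w=70) cum 70
  x=3 (W, w=250) cum 320
  x=6 (Q, w=120) cum 440  ← median
  x=6 (U, w=150) cum 590
  x=7 (V, w=30) cum 620
  x=9 (P, w=20) cum 640
  x=10 (S, w=175) cum 815
  x=10 (T, w=10) cum 825
⇒ x* = 6
y-coordinate, sorted with cumulative weight:
  y=3 (Q, w=120) cum 120
  y=4 (R, w=70) cum 190
  y=6 (V, w=30) cum 220
  y=7 (S, w=175) cum 395
  y=8 (T, w=10) cum 405
  y=8 (W, w=250) cum 655  ← median
  y=9 (P, w=20) cum 675
  y=9 (U, w=150) cum 825
⇒ y* = 8

(6, 8)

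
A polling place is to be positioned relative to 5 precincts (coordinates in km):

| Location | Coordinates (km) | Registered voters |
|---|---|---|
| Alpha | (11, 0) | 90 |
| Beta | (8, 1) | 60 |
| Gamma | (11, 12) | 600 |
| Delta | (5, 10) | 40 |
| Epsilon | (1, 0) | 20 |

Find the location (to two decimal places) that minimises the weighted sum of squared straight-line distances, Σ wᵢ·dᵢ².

(10.23, 9.46)

The minimiser of Σwᵢ‖p−pᵢ‖² is the weighted centroid p* = (Σwᵢpᵢ)/(Σwᵢ).
Σwᵢ = 810.
Σwᵢxᵢ = 90·11 + 60·8 + 600·11 + 40·5 + 20·1 = 8290.
Σwᵢyᵢ = 90·0 + 60·1 + 600·12 + 40·10 + 20·0 = 7660.
x* = 8290/810 = 10.23, y* = 7660/810 = 9.46.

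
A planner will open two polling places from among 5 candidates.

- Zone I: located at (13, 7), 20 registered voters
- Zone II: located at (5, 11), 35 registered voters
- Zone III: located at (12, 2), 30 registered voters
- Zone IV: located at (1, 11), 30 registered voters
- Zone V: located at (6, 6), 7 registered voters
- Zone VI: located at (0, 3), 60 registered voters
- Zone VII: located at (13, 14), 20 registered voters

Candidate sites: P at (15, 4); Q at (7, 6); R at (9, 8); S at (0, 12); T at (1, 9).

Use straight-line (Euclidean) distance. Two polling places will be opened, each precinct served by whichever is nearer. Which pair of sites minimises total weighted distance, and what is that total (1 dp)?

Evaluate every pair (each demand assigned to the nearer of the two):
  {P, T}: total = 1006.5
  {R, T}: total = 1034.7
  {Q, T}: total = 1102.2
  {Q, S}: total = 1198.6
  {P, S}: total = 1204.5
  {R, S}: total = 1210.6
  {P, Q}: total = 1267.0
  {Q, R}: total = 1292.0
  {P, R}: total = 1398.8
  {S, T}: total = 1499.2
Best pair: {P, T} with total 1006.5.

{P, T}, total 1006.5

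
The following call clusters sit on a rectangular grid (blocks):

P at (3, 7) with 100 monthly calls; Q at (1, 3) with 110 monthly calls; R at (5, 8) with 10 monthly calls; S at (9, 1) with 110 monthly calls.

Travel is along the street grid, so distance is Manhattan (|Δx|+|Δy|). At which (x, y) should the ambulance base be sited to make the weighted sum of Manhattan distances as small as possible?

Manhattan distance separates: Σwᵢ(|x−xᵢ|+|y−yᵢ|) = Σwᵢ|x−xᵢ| + Σwᵢ|y−yᵢ|, so x and y are optimised independently as 1-D weighted medians.
Total weight W = 330; half = 165.
x-coordinate, sorted with cumulative weight:
  x=1 (Q, w=110) cum 110
  x=3 (P, w=100) cum 210  ← median
  x=5 (R, w=10) cum 220
  x=9 (S, w=110) cum 330
⇒ x* = 3
y-coordinate, sorted with cumulative weight:
  y=1 (S, w=110) cum 110
  y=3 (Q, w=110) cum 220  ← median
  y=7 (P, w=100) cum 320
  y=8 (R, w=10) cum 330
⇒ y* = 3

(3, 3)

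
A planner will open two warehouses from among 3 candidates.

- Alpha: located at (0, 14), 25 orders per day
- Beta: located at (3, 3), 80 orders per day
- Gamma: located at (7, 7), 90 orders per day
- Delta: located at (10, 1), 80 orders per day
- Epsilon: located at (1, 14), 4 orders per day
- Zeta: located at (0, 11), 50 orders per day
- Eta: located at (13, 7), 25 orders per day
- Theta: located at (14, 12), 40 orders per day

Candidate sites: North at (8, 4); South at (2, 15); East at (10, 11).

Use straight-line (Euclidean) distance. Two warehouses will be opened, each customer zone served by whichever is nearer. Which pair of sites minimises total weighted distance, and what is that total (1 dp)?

Evaluate every pair (each demand assigned to the nearer of the two):
  {North, South}: total = 1811.9
  {North, East}: total = 2069.8
  {South, East}: total = 2675.5
Best pair: {North, South} with total 1811.9.

{North, South}, total 1811.9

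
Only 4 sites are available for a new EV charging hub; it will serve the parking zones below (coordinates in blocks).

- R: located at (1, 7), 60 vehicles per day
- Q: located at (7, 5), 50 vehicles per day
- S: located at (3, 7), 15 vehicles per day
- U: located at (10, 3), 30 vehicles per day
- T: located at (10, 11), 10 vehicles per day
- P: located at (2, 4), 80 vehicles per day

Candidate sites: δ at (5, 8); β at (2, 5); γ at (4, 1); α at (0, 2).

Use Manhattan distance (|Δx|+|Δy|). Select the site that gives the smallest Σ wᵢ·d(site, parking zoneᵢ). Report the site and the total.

β, total 995 blocks

Total weighted distance at each candidate:
  δ (5, 8): total = 1535
  β (2, 5): total = 995
  γ (4, 1): total = 1795
  α (0, 2): total = 1820
Minimum is at β with total 995 blocks.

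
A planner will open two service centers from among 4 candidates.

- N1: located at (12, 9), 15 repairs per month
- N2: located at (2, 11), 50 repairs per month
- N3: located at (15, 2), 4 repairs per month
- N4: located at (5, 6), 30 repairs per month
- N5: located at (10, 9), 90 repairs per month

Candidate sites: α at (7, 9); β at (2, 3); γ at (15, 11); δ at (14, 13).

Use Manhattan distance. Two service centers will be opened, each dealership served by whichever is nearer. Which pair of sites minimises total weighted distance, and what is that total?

Evaluate every pair (each demand assigned to the nearer of the two):
  {α, γ}: total = 881
  {α, δ}: total = 893
  {α, β}: total = 901
  {β, γ}: total = 1321
  {β, δ}: total = 1438
  {γ, δ}: total = 1841
Best pair: {α, γ} with total 881.

{α, γ}, total 881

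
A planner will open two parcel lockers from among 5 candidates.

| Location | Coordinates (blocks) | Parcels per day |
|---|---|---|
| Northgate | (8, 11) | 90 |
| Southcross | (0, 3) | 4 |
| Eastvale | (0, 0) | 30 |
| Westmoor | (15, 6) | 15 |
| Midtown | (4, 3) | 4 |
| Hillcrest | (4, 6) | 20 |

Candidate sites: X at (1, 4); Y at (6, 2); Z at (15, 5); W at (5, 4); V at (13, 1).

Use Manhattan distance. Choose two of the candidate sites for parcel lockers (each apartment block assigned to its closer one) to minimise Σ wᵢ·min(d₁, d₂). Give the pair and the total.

{Z, W}, total 1277

Evaluate every pair (each demand assigned to the nearer of the two):
  {Z, W}: total = 1277
  {X, W}: total = 1306
  {W, V}: total = 1367
  {Y, Z}: total = 1405
  {Y, W}: total = 1412
  {X, Y}: total = 1455
  {X, Z}: total = 1459
  {Y, V}: total = 1495
  {X, V}: total = 1639
  {Z, V}: total = 1949
Best pair: {Z, W} with total 1277.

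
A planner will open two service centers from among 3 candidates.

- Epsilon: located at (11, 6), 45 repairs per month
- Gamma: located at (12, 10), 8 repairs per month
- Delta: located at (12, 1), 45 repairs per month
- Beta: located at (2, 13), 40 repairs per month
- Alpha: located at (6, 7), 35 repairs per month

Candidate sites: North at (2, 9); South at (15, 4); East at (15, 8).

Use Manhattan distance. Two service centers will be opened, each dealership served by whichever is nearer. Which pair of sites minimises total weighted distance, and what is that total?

{North, South}, total 982

Evaluate every pair (each demand assigned to the nearer of the two):
  {North, South}: total = 982
  {North, East}: total = 1130
  {South, East}: total = 1650
Best pair: {North, South} with total 982.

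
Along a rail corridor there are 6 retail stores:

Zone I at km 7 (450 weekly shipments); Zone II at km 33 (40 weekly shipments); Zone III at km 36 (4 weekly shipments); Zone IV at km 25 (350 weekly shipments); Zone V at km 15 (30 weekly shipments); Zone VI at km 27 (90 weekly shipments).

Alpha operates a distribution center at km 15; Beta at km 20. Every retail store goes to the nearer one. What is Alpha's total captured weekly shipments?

The indifferent point is the midpoint (15+20)/2 = 17.5; retail stores left of it (closer to Alpha at 15) go to Alpha, those right go to Beta.
  Zone I at 7 (w=450) → Alpha
  Zone V at 15 (w=30) → Alpha
  Zone IV at 25 (w=350) → Beta
  Zone VI at 27 (w=90) → Beta
  Zone II at 33 (w=40) → Beta
  Zone III at 36 (w=4) → Beta
Alpha captures 480; Beta captures 484.

480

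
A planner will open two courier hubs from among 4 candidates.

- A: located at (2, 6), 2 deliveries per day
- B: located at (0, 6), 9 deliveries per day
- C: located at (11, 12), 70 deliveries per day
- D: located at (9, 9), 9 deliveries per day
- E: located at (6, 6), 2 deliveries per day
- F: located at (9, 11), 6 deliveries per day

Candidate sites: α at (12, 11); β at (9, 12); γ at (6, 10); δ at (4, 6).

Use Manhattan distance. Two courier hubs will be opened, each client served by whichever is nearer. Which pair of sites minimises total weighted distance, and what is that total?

Evaluate every pair (each demand assigned to the nearer of the two):
  {β, δ}: total = 217
  {α, δ}: total = 247
  {β, γ}: total = 287
  {α, γ}: total = 308
  {α, β}: total = 352
  {γ, δ}: total = 594
Best pair: {β, δ} with total 217.

{β, δ}, total 217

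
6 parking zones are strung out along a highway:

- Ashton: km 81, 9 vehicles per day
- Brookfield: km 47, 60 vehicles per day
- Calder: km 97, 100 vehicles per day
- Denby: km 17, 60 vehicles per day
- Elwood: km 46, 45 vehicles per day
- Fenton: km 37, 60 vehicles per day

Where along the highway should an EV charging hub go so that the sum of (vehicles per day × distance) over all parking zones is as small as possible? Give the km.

For a sum of weighted absolute distances on a line, the optimum is the weighted median (not the mean). Total weight W = 334; half-weight = 167.
Sort by position and accumulate weight:
  km 17 (Denby, w=60) → cum 60
  km 37 (Fenton, w=60) → cum 120
  km 46 (Elwood, w=45) → cum 165
  km 47 (Brookfield, w=60) → cum 225  ≥ 167 → median here
  km 81 (Ashton, w=9) → cum 234
  km 97 (Calder, w=100) → cum 334
Optimal location: km 47.

x = 47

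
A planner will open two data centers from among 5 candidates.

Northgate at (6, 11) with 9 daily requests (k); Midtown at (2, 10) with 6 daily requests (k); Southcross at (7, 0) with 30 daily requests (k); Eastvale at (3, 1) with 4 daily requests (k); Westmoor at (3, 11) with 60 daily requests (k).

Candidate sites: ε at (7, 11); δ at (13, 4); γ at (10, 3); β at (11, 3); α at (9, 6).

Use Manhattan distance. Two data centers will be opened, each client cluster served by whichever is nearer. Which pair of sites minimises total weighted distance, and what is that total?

{ε, γ}, total 501

Evaluate every pair (each demand assigned to the nearer of the two):
  {ε, γ}: total = 501
  {ε, β}: total = 535
  {ε, α}: total = 569
  {ε, δ}: total = 637
  {γ, α}: total = 1014
  {β, α}: total = 1048
  {δ, α}: total = 1082
  {δ, γ}: total = 1314
  {γ, β}: total = 1314
  {δ, β}: total = 1423
Best pair: {ε, γ} with total 501.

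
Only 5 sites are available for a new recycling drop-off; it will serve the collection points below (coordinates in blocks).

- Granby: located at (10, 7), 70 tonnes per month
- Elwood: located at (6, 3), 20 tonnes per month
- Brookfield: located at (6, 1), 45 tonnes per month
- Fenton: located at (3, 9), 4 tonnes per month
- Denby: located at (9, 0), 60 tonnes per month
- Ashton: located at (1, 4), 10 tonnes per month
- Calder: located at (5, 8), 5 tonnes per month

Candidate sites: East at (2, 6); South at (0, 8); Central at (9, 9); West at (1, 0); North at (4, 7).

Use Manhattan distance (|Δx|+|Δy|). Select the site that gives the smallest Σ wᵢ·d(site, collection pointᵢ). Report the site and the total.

Total weighted distance at each candidate:
  East (2, 6): total = 2026
  South (0, 8): total = 2686
  Central (9, 9): total = 1604
  West (1, 0): total = 2174
  North (4, 7): total = 1702
Minimum is at Central with total 1604 blocks.

Central, total 1604 blocks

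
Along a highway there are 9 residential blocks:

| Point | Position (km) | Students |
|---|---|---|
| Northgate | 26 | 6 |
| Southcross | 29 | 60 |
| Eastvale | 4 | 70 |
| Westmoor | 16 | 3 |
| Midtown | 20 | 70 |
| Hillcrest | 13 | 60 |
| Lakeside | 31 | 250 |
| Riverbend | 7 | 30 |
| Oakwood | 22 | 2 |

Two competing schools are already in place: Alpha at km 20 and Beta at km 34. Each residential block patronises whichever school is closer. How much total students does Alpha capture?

The indifferent point is the midpoint (20+34)/2 = 27; residential blocks left of it (closer to Alpha at 20) go to Alpha, those right go to Beta.
  Eastvale at 4 (w=70) → Alpha
  Riverbend at 7 (w=30) → Alpha
  Hillcrest at 13 (w=60) → Alpha
  Westmoor at 16 (w=3) → Alpha
  Midtown at 20 (w=70) → Alpha
  Oakwood at 22 (w=2) → Alpha
  Northgate at 26 (w=6) → Alpha
  Southcross at 29 (w=60) → Beta
  Lakeside at 31 (w=250) → Beta
Alpha captures 241; Beta captures 310.

241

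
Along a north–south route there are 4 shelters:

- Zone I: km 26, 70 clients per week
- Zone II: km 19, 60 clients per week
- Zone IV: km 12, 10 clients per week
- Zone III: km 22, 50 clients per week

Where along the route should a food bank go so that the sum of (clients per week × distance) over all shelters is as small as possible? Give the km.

x = 22

For a sum of weighted absolute distances on a line, the optimum is the weighted median (not the mean). Total weight W = 190; half-weight = 95.
Sort by position and accumulate weight:
  km 12 (Zone IV, w=10) → cum 10
  km 19 (Zone II, w=60) → cum 70
  km 22 (Zone III, w=50) → cum 120  ≥ 95 → median here
  km 26 (Zone I, w=70) → cum 190
Optimal location: km 22.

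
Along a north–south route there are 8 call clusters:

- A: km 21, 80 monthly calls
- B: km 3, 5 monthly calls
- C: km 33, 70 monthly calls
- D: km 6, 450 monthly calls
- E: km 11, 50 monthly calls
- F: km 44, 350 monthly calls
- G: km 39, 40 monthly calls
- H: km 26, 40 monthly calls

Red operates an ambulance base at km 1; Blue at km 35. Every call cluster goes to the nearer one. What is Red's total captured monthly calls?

505

The indifferent point is the midpoint (1+35)/2 = 18; call clusters left of it (closer to Red at 1) go to Red, those right go to Blue.
  B at 3 (w=5) → Red
  D at 6 (w=450) → Red
  E at 11 (w=50) → Red
  A at 21 (w=80) → Blue
  H at 26 (w=40) → Blue
  C at 33 (w=70) → Blue
  G at 39 (w=40) → Blue
  F at 44 (w=350) → Blue
Red captures 505; Blue captures 580.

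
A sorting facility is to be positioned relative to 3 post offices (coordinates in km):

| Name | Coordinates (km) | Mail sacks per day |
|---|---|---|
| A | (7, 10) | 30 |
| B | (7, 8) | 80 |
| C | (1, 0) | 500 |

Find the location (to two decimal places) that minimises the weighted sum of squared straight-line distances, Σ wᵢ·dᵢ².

The minimiser of Σwᵢ‖p−pᵢ‖² is the weighted centroid p* = (Σwᵢpᵢ)/(Σwᵢ).
Σwᵢ = 610.
Σwᵢxᵢ = 30·7 + 80·7 + 500·1 = 1270.
Σwᵢyᵢ = 30·10 + 80·8 + 500·0 = 940.
x* = 1270/610 = 2.08, y* = 940/610 = 1.54.

(2.08, 1.54)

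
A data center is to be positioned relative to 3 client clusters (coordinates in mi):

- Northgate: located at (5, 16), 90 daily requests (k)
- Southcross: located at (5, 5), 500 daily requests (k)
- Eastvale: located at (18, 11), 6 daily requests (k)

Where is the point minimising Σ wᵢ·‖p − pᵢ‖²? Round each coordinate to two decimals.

(5.13, 6.72)

The minimiser of Σwᵢ‖p−pᵢ‖² is the weighted centroid p* = (Σwᵢpᵢ)/(Σwᵢ).
Σwᵢ = 596.
Σwᵢxᵢ = 90·5 + 500·5 + 6·18 = 3058.
Σwᵢyᵢ = 90·16 + 500·5 + 6·11 = 4006.
x* = 3058/596 = 5.13, y* = 4006/596 = 6.72.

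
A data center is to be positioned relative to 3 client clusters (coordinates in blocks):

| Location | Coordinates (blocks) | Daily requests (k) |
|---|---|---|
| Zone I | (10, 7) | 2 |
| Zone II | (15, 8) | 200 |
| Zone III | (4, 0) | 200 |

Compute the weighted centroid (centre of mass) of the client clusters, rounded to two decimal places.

(9.50, 4.01)

The minimiser of Σwᵢ‖p−pᵢ‖² is the weighted centroid p* = (Σwᵢpᵢ)/(Σwᵢ).
Σwᵢ = 402.
Σwᵢxᵢ = 2·10 + 200·15 + 200·4 = 3820.
Σwᵢyᵢ = 2·7 + 200·8 + 200·0 = 1614.
x* = 3820/402 = 9.50, y* = 1614/402 = 4.01.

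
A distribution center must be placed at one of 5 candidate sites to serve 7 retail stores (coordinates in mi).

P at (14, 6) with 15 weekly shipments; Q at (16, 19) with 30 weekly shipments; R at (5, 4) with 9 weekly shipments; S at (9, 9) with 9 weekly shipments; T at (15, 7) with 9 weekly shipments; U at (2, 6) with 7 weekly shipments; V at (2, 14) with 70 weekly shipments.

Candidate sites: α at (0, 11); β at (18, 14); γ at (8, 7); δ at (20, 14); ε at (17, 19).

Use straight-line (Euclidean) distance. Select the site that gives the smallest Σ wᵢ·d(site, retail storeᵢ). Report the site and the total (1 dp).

γ, total 1333.2 mi

Total weighted distance at each candidate:
  α (0, 11): total = 1349.8
  β (18, 14): total = 1849.8
  γ (8, 7): total = 1333.2
  δ (20, 14): total = 2088.4
  ε (17, 19): total = 1873.5
Minimum is at γ with total 1333.2 mi.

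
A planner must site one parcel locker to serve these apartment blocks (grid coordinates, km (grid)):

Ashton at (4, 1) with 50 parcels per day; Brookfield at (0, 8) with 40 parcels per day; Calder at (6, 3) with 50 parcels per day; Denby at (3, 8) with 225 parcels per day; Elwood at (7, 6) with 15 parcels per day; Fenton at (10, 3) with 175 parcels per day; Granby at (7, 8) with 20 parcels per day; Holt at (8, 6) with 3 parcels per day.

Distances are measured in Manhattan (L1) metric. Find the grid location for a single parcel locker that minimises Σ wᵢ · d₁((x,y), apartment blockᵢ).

(4, 6)

Manhattan distance separates: Σwᵢ(|x−xᵢ|+|y−yᵢ|) = Σwᵢ|x−xᵢ| + Σwᵢ|y−yᵢ|, so x and y are optimised independently as 1-D weighted medians.
Total weight W = 578; half = 289.
x-coordinate, sorted with cumulative weight:
  x=0 (Brookfield, w=40) cum 40
  x=3 (Denby, w=225) cum 265
  x=4 (Ashton, w=50) cum 315  ← median
  x=6 (Calder, w=50) cum 365
  x=7 (Elwood, w=15) cum 380
  x=7 (Granby, w=20) cum 400
  x=8 (Holt, w=3) cum 403
  x=10 (Fenton, w=175) cum 578
⇒ x* = 4
y-coordinate, sorted with cumulative weight:
  y=1 (Ashton, w=50) cum 50
  y=3 (Calder, w=50) cum 100
  y=3 (Fenton, w=175) cum 275
  y=6 (Elwood, w=15) cum 290  ← median
  y=6 (Holt, w=3) cum 293
  y=8 (Brookfield, w=40) cum 333
  y=8 (Denby, w=225) cum 558
  y=8 (Granby, w=20) cum 578
⇒ y* = 6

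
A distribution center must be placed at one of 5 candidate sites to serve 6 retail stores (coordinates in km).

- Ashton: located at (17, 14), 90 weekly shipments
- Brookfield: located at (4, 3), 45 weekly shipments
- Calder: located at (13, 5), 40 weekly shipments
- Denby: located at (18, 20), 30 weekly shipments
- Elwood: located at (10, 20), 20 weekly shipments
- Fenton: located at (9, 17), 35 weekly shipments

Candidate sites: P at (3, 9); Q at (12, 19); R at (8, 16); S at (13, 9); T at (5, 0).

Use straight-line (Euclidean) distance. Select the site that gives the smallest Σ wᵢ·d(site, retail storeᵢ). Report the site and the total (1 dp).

Total weighted distance at each candidate:
  P (3, 9): total = 3211.3
  Q (12, 19): total = 2356.2
  R (8, 16): total = 2387.2
  S (13, 9): total = 2126.6
  T (5, 0): total = 3918.4
Minimum is at S with total 2126.6 km.

S, total 2126.6 km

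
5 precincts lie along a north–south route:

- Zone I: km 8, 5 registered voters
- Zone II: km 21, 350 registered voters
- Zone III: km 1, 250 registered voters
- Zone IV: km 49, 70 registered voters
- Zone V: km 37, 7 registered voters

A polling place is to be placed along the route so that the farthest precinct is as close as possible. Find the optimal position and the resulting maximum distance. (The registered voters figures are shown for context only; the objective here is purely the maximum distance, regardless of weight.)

The 1-center on a line is the midpoint of the two extreme points: leftmost at 1, rightmost at 49.
Optimal location = (1 + 49)/2 = 25; maximum distance = (49 − 1)/2 = 24.

location 25, max distance 24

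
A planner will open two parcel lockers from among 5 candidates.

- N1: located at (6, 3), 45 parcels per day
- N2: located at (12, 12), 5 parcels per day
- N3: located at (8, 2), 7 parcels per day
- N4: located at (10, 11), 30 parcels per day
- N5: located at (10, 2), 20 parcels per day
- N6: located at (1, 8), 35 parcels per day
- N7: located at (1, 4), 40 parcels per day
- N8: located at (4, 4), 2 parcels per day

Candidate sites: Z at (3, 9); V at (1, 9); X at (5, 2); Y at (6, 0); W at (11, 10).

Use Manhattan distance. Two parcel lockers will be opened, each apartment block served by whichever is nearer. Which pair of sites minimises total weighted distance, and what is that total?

Evaluate every pair (each demand assigned to the nearer of the two):
  {V, X}: total = 852
  {X, W}: total = 882
  {Z, X}: total = 892
  {V, Y}: total = 930
  {Z, Y}: total = 1010
  {V, W}: total = 1078
  {Z, W}: total = 1134
  {Y, W}: total = 1150
  {X, Y}: total = 1312
  {Z, V}: total = 1346
Best pair: {V, X} with total 852.

{V, X}, total 852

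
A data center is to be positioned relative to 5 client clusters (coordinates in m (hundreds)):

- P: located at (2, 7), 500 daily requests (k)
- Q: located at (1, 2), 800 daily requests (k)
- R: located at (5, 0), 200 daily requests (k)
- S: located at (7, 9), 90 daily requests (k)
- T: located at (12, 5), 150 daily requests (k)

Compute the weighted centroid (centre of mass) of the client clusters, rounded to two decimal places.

The minimiser of Σwᵢ‖p−pᵢ‖² is the weighted centroid p* = (Σwᵢpᵢ)/(Σwᵢ).
Σwᵢ = 1740.
Σwᵢxᵢ = 500·2 + 800·1 + 200·5 + 90·7 + 150·12 = 5230.
Σwᵢyᵢ = 500·7 + 800·2 + 200·0 + 90·9 + 150·5 = 6660.
x* = 5230/1740 = 3.01, y* = 6660/1740 = 3.83.

(3.01, 3.83)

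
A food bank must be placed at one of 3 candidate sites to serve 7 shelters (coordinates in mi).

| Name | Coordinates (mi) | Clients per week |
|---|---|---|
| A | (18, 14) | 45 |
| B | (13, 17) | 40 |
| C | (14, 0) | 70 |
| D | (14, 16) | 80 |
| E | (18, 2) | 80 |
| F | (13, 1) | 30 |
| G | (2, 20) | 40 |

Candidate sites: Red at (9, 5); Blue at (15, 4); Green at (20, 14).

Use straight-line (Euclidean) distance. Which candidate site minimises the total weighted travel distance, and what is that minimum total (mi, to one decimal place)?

Blue, total 3469.1 mi

Total weighted distance at each candidate:
  Red (9, 5): total = 4131.1
  Blue (15, 4): total = 3469.1
  Green (20, 14): total = 4141.9
Minimum is at Blue with total 3469.1 mi.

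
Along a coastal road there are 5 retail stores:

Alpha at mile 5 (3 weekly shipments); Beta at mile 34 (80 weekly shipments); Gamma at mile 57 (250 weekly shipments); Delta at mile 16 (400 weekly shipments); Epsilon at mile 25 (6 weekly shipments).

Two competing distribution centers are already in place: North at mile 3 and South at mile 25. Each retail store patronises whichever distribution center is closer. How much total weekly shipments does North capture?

3

The indifferent point is the midpoint (3+25)/2 = 14; retail stores left of it (closer to North at 3) go to North, those right go to South.
  Alpha at 5 (w=3) → North
  Delta at 16 (w=400) → South
  Epsilon at 25 (w=6) → South
  Beta at 34 (w=80) → South
  Gamma at 57 (w=250) → South
North captures 3; South captures 736.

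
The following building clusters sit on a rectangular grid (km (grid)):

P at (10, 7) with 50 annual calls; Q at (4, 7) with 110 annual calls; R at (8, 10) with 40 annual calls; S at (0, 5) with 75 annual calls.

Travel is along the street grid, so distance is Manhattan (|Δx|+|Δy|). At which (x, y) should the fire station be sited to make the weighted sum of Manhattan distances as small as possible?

Manhattan distance separates: Σwᵢ(|x−xᵢ|+|y−yᵢ|) = Σwᵢ|x−xᵢ| + Σwᵢ|y−yᵢ|, so x and y are optimised independently as 1-D weighted medians.
Total weight W = 275; half = 137.5.
x-coordinate, sorted with cumulative weight:
  x=0 (S, w=75) cum 75
  x=4 (Q, w=110) cum 185  ← median
  x=8 (R, w=40) cum 225
  x=10 (P, w=50) cum 275
⇒ x* = 4
y-coordinate, sorted with cumulative weight:
  y=5 (S, w=75) cum 75
  y=7 (P, w=50) cum 125
  y=7 (Q, w=110) cum 235  ← median
  y=10 (R, w=40) cum 275
⇒ y* = 7

(4, 7)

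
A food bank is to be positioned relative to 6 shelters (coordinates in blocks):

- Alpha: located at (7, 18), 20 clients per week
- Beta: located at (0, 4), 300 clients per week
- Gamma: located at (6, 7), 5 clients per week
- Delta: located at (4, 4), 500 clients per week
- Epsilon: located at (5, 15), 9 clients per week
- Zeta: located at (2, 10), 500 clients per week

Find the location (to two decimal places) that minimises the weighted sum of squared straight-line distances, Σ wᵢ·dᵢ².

The minimiser of Σwᵢ‖p−pᵢ‖² is the weighted centroid p* = (Σwᵢpᵢ)/(Σwᵢ).
Σwᵢ = 1334.
Σwᵢxᵢ = 20·7 + 300·0 + 5·6 + 500·4 + 9·5 + 500·2 = 3215.
Σwᵢyᵢ = 20·18 + 300·4 + 5·7 + 500·4 + 9·15 + 500·10 = 8730.
x* = 3215/1334 = 2.41, y* = 8730/1334 = 6.54.

(2.41, 6.54)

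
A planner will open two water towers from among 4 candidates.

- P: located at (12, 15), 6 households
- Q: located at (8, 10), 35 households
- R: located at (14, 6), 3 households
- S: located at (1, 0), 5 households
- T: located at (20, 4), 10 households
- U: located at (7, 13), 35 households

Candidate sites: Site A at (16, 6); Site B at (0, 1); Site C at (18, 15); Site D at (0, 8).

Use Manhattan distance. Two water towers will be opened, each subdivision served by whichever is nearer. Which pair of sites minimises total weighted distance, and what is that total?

Evaluate every pair (each demand assigned to the nearer of the two):
  {Site A, Site D}: total = 959
  {Site C, Site D}: total = 1020
  {Site A, Site C}: total = 1082
  {Site A, Site B}: total = 1134
  {Site B, Site D}: total = 1172
  {Site B, Site C}: total = 1195
Best pair: {Site A, Site D} with total 959.

{Site A, Site D}, total 959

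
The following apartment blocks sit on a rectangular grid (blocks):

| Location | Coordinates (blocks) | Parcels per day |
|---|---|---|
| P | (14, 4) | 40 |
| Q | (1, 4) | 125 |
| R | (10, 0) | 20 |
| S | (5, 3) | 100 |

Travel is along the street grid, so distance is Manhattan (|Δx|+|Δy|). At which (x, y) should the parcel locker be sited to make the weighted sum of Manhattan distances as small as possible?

(5, 4)

Manhattan distance separates: Σwᵢ(|x−xᵢ|+|y−yᵢ|) = Σwᵢ|x−xᵢ| + Σwᵢ|y−yᵢ|, so x and y are optimised independently as 1-D weighted medians.
Total weight W = 285; half = 142.5.
x-coordinate, sorted with cumulative weight:
  x=1 (Q, w=125) cum 125
  x=5 (S, w=100) cum 225  ← median
  x=10 (R, w=20) cum 245
  x=14 (P, w=40) cum 285
⇒ x* = 5
y-coordinate, sorted with cumulative weight:
  y=0 (R, w=20) cum 20
  y=3 (S, w=100) cum 120
  y=4 (P, w=40) cum 160  ← median
  y=4 (Q, w=125) cum 285
⇒ y* = 4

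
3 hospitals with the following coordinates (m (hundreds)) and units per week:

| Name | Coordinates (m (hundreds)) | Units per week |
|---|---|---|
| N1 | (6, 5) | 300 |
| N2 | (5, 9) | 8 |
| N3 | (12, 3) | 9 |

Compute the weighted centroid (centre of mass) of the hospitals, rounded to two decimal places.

The minimiser of Σwᵢ‖p−pᵢ‖² is the weighted centroid p* = (Σwᵢpᵢ)/(Σwᵢ).
Σwᵢ = 317.
Σwᵢxᵢ = 300·6 + 8·5 + 9·12 = 1948.
Σwᵢyᵢ = 300·5 + 8·9 + 9·3 = 1599.
x* = 1948/317 = 6.15, y* = 1599/317 = 5.04.

(6.15, 5.04)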